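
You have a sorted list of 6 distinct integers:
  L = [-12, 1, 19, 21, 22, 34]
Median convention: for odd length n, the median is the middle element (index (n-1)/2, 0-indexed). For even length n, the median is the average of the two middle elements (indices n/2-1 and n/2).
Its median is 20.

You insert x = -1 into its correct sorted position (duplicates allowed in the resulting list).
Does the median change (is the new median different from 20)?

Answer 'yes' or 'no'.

Answer: yes

Derivation:
Old median = 20
Insert x = -1
New median = 19
Changed? yes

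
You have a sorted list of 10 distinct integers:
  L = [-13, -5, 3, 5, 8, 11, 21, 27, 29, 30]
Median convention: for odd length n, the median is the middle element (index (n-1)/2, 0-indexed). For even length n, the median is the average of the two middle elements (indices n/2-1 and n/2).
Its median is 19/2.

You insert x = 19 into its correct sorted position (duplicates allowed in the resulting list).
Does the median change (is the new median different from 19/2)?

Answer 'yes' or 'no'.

Old median = 19/2
Insert x = 19
New median = 11
Changed? yes

Answer: yes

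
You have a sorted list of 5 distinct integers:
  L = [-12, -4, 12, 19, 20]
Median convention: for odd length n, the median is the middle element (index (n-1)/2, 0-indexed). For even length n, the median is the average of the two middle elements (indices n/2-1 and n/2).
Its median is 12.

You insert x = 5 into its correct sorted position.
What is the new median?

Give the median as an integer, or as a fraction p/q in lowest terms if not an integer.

Old list (sorted, length 5): [-12, -4, 12, 19, 20]
Old median = 12
Insert x = 5
Old length odd (5). Middle was index 2 = 12.
New length even (6). New median = avg of two middle elements.
x = 5: 2 elements are < x, 3 elements are > x.
New sorted list: [-12, -4, 5, 12, 19, 20]
New median = 17/2

Answer: 17/2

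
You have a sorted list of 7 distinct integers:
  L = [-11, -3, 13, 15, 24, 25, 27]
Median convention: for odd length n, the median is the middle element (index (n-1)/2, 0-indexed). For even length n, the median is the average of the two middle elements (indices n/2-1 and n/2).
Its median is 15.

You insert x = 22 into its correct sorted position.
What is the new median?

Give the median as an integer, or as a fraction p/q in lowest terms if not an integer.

Answer: 37/2

Derivation:
Old list (sorted, length 7): [-11, -3, 13, 15, 24, 25, 27]
Old median = 15
Insert x = 22
Old length odd (7). Middle was index 3 = 15.
New length even (8). New median = avg of two middle elements.
x = 22: 4 elements are < x, 3 elements are > x.
New sorted list: [-11, -3, 13, 15, 22, 24, 25, 27]
New median = 37/2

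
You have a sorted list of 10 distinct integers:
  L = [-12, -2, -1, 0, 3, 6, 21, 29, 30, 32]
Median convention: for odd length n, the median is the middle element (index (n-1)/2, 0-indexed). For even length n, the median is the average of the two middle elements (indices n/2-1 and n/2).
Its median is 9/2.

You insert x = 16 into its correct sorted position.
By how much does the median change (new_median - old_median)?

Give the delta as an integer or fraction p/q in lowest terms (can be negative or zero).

Old median = 9/2
After inserting x = 16: new sorted = [-12, -2, -1, 0, 3, 6, 16, 21, 29, 30, 32]
New median = 6
Delta = 6 - 9/2 = 3/2

Answer: 3/2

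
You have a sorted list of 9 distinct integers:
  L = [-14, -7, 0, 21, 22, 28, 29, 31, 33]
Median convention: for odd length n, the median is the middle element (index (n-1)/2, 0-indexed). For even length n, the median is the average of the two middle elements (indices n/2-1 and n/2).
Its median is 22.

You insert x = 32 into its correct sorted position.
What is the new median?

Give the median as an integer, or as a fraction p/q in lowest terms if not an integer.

Answer: 25

Derivation:
Old list (sorted, length 9): [-14, -7, 0, 21, 22, 28, 29, 31, 33]
Old median = 22
Insert x = 32
Old length odd (9). Middle was index 4 = 22.
New length even (10). New median = avg of two middle elements.
x = 32: 8 elements are < x, 1 elements are > x.
New sorted list: [-14, -7, 0, 21, 22, 28, 29, 31, 32, 33]
New median = 25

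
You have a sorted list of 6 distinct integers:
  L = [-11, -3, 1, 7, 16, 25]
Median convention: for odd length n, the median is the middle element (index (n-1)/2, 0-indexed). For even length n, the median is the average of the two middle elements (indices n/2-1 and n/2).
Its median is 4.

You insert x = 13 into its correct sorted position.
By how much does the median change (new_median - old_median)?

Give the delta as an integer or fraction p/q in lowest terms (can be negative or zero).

Old median = 4
After inserting x = 13: new sorted = [-11, -3, 1, 7, 13, 16, 25]
New median = 7
Delta = 7 - 4 = 3

Answer: 3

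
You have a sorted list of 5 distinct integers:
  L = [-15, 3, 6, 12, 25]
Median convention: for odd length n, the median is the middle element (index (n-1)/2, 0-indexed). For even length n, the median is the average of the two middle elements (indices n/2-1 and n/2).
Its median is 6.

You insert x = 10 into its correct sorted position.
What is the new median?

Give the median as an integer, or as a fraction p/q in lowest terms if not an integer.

Old list (sorted, length 5): [-15, 3, 6, 12, 25]
Old median = 6
Insert x = 10
Old length odd (5). Middle was index 2 = 6.
New length even (6). New median = avg of two middle elements.
x = 10: 3 elements are < x, 2 elements are > x.
New sorted list: [-15, 3, 6, 10, 12, 25]
New median = 8

Answer: 8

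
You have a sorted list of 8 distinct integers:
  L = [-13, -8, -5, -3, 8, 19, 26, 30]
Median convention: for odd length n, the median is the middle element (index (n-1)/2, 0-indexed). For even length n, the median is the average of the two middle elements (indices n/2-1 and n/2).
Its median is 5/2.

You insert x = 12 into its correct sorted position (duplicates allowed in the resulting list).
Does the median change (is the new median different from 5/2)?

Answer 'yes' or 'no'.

Old median = 5/2
Insert x = 12
New median = 8
Changed? yes

Answer: yes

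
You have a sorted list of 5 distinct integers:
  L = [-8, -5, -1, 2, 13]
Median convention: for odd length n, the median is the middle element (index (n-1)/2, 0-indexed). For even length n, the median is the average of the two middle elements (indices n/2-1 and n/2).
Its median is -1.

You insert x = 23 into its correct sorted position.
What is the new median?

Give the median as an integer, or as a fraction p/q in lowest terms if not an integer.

Answer: 1/2

Derivation:
Old list (sorted, length 5): [-8, -5, -1, 2, 13]
Old median = -1
Insert x = 23
Old length odd (5). Middle was index 2 = -1.
New length even (6). New median = avg of two middle elements.
x = 23: 5 elements are < x, 0 elements are > x.
New sorted list: [-8, -5, -1, 2, 13, 23]
New median = 1/2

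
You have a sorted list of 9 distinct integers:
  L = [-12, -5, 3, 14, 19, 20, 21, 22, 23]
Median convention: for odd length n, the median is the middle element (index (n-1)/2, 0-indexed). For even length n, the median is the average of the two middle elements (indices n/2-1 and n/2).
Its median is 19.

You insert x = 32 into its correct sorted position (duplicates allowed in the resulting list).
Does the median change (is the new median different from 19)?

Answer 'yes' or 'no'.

Answer: yes

Derivation:
Old median = 19
Insert x = 32
New median = 39/2
Changed? yes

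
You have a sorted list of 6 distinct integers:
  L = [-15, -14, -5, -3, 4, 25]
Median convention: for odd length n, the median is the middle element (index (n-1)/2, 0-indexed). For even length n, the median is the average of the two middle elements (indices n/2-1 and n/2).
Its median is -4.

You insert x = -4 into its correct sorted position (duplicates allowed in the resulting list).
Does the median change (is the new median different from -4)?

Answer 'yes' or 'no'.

Old median = -4
Insert x = -4
New median = -4
Changed? no

Answer: no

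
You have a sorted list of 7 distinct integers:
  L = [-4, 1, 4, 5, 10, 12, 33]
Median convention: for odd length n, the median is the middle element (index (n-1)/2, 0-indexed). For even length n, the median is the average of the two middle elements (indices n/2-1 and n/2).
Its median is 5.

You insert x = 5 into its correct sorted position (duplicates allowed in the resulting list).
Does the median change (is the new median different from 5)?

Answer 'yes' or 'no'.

Old median = 5
Insert x = 5
New median = 5
Changed? no

Answer: no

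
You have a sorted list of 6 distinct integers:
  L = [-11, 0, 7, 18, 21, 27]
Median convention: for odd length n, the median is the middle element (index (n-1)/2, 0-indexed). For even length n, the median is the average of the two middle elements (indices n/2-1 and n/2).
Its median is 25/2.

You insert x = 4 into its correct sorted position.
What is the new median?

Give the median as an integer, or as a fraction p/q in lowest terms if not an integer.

Answer: 7

Derivation:
Old list (sorted, length 6): [-11, 0, 7, 18, 21, 27]
Old median = 25/2
Insert x = 4
Old length even (6). Middle pair: indices 2,3 = 7,18.
New length odd (7). New median = single middle element.
x = 4: 2 elements are < x, 4 elements are > x.
New sorted list: [-11, 0, 4, 7, 18, 21, 27]
New median = 7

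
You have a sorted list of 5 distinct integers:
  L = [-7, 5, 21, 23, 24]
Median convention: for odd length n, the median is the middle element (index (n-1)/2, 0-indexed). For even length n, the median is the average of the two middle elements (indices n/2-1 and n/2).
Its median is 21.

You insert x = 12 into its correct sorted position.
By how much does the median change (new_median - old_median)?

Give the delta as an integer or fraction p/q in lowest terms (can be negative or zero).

Answer: -9/2

Derivation:
Old median = 21
After inserting x = 12: new sorted = [-7, 5, 12, 21, 23, 24]
New median = 33/2
Delta = 33/2 - 21 = -9/2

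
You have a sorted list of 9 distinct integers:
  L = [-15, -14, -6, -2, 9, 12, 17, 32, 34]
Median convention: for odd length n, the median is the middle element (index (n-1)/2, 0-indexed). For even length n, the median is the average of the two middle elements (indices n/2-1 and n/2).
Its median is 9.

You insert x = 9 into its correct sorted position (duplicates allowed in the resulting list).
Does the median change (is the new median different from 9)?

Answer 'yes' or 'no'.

Old median = 9
Insert x = 9
New median = 9
Changed? no

Answer: no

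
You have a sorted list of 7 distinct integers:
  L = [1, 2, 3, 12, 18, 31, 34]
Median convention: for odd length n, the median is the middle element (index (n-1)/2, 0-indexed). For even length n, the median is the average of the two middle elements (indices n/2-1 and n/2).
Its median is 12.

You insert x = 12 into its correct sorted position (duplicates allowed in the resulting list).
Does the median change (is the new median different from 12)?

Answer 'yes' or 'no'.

Old median = 12
Insert x = 12
New median = 12
Changed? no

Answer: no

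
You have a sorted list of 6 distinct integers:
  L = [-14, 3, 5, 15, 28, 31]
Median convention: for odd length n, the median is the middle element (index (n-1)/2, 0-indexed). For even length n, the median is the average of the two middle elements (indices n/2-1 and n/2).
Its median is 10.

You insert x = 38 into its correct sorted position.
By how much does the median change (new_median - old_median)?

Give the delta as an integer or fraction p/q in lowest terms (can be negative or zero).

Answer: 5

Derivation:
Old median = 10
After inserting x = 38: new sorted = [-14, 3, 5, 15, 28, 31, 38]
New median = 15
Delta = 15 - 10 = 5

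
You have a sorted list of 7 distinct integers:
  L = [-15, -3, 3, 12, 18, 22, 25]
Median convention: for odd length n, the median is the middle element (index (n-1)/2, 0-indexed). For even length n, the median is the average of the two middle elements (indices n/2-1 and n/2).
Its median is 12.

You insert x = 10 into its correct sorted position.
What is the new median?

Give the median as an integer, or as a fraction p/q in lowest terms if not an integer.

Answer: 11

Derivation:
Old list (sorted, length 7): [-15, -3, 3, 12, 18, 22, 25]
Old median = 12
Insert x = 10
Old length odd (7). Middle was index 3 = 12.
New length even (8). New median = avg of two middle elements.
x = 10: 3 elements are < x, 4 elements are > x.
New sorted list: [-15, -3, 3, 10, 12, 18, 22, 25]
New median = 11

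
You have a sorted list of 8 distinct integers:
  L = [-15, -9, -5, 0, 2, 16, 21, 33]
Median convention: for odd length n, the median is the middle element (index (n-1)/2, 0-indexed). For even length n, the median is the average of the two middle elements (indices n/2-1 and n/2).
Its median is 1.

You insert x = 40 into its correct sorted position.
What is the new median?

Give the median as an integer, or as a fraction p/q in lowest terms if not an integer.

Old list (sorted, length 8): [-15, -9, -5, 0, 2, 16, 21, 33]
Old median = 1
Insert x = 40
Old length even (8). Middle pair: indices 3,4 = 0,2.
New length odd (9). New median = single middle element.
x = 40: 8 elements are < x, 0 elements are > x.
New sorted list: [-15, -9, -5, 0, 2, 16, 21, 33, 40]
New median = 2

Answer: 2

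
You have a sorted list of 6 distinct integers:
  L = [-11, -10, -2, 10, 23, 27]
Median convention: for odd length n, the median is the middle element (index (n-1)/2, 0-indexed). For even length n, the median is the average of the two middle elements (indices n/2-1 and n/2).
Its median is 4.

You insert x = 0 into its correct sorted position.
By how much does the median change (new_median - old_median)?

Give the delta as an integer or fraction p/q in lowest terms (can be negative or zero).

Answer: -4

Derivation:
Old median = 4
After inserting x = 0: new sorted = [-11, -10, -2, 0, 10, 23, 27]
New median = 0
Delta = 0 - 4 = -4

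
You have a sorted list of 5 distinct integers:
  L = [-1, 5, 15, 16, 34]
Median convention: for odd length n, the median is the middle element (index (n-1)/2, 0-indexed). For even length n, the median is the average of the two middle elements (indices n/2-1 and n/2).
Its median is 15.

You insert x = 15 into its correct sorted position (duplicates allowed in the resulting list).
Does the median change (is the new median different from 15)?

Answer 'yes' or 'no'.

Answer: no

Derivation:
Old median = 15
Insert x = 15
New median = 15
Changed? no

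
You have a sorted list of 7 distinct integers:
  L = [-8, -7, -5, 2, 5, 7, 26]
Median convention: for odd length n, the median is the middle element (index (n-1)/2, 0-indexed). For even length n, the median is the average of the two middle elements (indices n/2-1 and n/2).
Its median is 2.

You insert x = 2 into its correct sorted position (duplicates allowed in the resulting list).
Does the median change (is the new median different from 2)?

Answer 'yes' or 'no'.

Answer: no

Derivation:
Old median = 2
Insert x = 2
New median = 2
Changed? no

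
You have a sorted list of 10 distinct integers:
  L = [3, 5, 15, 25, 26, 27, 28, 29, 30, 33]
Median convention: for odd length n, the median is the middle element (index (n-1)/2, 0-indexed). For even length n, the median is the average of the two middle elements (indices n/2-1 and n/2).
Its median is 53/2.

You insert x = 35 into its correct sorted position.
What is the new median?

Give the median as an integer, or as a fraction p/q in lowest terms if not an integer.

Answer: 27

Derivation:
Old list (sorted, length 10): [3, 5, 15, 25, 26, 27, 28, 29, 30, 33]
Old median = 53/2
Insert x = 35
Old length even (10). Middle pair: indices 4,5 = 26,27.
New length odd (11). New median = single middle element.
x = 35: 10 elements are < x, 0 elements are > x.
New sorted list: [3, 5, 15, 25, 26, 27, 28, 29, 30, 33, 35]
New median = 27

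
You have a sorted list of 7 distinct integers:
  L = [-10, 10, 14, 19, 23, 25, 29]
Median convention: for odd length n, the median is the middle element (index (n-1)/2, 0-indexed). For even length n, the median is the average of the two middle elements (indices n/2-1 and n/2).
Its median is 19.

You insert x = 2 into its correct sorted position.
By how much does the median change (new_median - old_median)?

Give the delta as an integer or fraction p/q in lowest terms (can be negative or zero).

Answer: -5/2

Derivation:
Old median = 19
After inserting x = 2: new sorted = [-10, 2, 10, 14, 19, 23, 25, 29]
New median = 33/2
Delta = 33/2 - 19 = -5/2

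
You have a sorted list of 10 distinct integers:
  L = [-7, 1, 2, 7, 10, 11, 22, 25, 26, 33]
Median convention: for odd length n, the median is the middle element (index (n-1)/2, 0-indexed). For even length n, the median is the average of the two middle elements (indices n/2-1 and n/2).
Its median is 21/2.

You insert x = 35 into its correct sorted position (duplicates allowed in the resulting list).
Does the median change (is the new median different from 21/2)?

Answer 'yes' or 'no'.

Old median = 21/2
Insert x = 35
New median = 11
Changed? yes

Answer: yes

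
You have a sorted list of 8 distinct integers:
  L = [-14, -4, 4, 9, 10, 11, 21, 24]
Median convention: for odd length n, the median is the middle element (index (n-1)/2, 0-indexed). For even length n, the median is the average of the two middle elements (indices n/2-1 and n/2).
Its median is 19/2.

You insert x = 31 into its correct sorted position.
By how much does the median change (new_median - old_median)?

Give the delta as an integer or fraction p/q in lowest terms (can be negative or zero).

Answer: 1/2

Derivation:
Old median = 19/2
After inserting x = 31: new sorted = [-14, -4, 4, 9, 10, 11, 21, 24, 31]
New median = 10
Delta = 10 - 19/2 = 1/2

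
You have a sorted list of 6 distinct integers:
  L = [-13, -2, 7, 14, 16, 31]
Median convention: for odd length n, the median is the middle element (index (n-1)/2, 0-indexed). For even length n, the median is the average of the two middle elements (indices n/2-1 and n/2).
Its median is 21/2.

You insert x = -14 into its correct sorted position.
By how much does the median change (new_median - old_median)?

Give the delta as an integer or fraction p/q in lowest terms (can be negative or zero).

Answer: -7/2

Derivation:
Old median = 21/2
After inserting x = -14: new sorted = [-14, -13, -2, 7, 14, 16, 31]
New median = 7
Delta = 7 - 21/2 = -7/2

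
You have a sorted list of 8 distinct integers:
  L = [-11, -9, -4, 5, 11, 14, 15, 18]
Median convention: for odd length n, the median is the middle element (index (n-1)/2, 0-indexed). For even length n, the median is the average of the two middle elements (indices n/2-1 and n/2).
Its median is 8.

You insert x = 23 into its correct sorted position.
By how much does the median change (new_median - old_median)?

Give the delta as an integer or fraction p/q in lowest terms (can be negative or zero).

Old median = 8
After inserting x = 23: new sorted = [-11, -9, -4, 5, 11, 14, 15, 18, 23]
New median = 11
Delta = 11 - 8 = 3

Answer: 3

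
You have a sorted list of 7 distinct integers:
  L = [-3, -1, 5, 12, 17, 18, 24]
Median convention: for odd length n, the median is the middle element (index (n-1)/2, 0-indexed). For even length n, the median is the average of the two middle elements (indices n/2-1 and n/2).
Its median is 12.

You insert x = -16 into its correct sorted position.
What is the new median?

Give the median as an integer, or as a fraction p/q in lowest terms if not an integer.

Answer: 17/2

Derivation:
Old list (sorted, length 7): [-3, -1, 5, 12, 17, 18, 24]
Old median = 12
Insert x = -16
Old length odd (7). Middle was index 3 = 12.
New length even (8). New median = avg of two middle elements.
x = -16: 0 elements are < x, 7 elements are > x.
New sorted list: [-16, -3, -1, 5, 12, 17, 18, 24]
New median = 17/2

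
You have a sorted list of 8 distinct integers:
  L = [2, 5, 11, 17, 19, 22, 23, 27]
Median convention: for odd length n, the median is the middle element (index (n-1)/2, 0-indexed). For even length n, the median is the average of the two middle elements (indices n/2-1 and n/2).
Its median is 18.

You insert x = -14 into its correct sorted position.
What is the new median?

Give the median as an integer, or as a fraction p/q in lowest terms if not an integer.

Old list (sorted, length 8): [2, 5, 11, 17, 19, 22, 23, 27]
Old median = 18
Insert x = -14
Old length even (8). Middle pair: indices 3,4 = 17,19.
New length odd (9). New median = single middle element.
x = -14: 0 elements are < x, 8 elements are > x.
New sorted list: [-14, 2, 5, 11, 17, 19, 22, 23, 27]
New median = 17

Answer: 17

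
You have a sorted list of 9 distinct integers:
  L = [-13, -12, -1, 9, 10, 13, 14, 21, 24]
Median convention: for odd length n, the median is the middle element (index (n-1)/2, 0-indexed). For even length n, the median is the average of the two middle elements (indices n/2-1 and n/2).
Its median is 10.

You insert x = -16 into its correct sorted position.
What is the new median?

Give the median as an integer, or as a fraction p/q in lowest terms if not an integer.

Answer: 19/2

Derivation:
Old list (sorted, length 9): [-13, -12, -1, 9, 10, 13, 14, 21, 24]
Old median = 10
Insert x = -16
Old length odd (9). Middle was index 4 = 10.
New length even (10). New median = avg of two middle elements.
x = -16: 0 elements are < x, 9 elements are > x.
New sorted list: [-16, -13, -12, -1, 9, 10, 13, 14, 21, 24]
New median = 19/2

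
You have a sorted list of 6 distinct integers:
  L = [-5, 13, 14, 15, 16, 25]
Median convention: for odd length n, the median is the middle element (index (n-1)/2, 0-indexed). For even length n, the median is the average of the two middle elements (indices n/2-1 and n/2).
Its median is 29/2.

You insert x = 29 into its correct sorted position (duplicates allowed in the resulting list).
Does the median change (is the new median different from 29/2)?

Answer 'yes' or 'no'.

Answer: yes

Derivation:
Old median = 29/2
Insert x = 29
New median = 15
Changed? yes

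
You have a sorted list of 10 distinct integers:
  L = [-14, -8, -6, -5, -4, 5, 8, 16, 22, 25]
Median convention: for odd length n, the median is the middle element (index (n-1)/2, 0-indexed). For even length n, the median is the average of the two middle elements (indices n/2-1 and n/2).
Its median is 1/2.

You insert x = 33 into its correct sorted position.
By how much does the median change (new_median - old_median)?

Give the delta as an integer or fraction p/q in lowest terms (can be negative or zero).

Old median = 1/2
After inserting x = 33: new sorted = [-14, -8, -6, -5, -4, 5, 8, 16, 22, 25, 33]
New median = 5
Delta = 5 - 1/2 = 9/2

Answer: 9/2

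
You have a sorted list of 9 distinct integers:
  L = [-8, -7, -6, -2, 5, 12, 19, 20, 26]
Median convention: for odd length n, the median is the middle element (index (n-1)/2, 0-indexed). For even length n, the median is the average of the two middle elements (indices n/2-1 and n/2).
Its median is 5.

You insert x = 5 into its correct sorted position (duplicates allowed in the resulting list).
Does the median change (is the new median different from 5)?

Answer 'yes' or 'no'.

Answer: no

Derivation:
Old median = 5
Insert x = 5
New median = 5
Changed? no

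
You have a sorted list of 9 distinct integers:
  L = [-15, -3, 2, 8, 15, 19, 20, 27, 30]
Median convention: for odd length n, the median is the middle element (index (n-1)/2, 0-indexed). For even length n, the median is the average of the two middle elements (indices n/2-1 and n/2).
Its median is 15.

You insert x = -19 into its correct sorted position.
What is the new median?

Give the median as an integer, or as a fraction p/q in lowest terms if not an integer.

Answer: 23/2

Derivation:
Old list (sorted, length 9): [-15, -3, 2, 8, 15, 19, 20, 27, 30]
Old median = 15
Insert x = -19
Old length odd (9). Middle was index 4 = 15.
New length even (10). New median = avg of two middle elements.
x = -19: 0 elements are < x, 9 elements are > x.
New sorted list: [-19, -15, -3, 2, 8, 15, 19, 20, 27, 30]
New median = 23/2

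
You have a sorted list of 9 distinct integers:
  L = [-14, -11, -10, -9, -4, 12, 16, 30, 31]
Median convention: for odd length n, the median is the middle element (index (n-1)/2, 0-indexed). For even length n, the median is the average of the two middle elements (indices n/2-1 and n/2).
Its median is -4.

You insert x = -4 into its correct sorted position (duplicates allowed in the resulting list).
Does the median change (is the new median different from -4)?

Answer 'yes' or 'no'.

Answer: no

Derivation:
Old median = -4
Insert x = -4
New median = -4
Changed? no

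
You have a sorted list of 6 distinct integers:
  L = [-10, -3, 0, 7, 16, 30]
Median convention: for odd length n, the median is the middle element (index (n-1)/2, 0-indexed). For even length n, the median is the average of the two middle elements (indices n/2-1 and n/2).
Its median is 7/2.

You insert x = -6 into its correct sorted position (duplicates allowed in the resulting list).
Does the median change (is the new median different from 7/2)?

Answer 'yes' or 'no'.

Old median = 7/2
Insert x = -6
New median = 0
Changed? yes

Answer: yes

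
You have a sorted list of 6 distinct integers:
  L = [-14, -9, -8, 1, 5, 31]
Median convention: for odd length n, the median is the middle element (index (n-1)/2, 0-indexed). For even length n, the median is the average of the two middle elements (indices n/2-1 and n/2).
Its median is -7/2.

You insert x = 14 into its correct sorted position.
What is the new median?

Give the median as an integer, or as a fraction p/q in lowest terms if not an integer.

Answer: 1

Derivation:
Old list (sorted, length 6): [-14, -9, -8, 1, 5, 31]
Old median = -7/2
Insert x = 14
Old length even (6). Middle pair: indices 2,3 = -8,1.
New length odd (7). New median = single middle element.
x = 14: 5 elements are < x, 1 elements are > x.
New sorted list: [-14, -9, -8, 1, 5, 14, 31]
New median = 1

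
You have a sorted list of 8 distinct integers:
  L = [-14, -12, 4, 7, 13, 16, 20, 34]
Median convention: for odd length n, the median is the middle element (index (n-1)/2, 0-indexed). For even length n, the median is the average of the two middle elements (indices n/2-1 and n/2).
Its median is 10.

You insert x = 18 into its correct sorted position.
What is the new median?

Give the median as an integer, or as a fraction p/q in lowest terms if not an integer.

Answer: 13

Derivation:
Old list (sorted, length 8): [-14, -12, 4, 7, 13, 16, 20, 34]
Old median = 10
Insert x = 18
Old length even (8). Middle pair: indices 3,4 = 7,13.
New length odd (9). New median = single middle element.
x = 18: 6 elements are < x, 2 elements are > x.
New sorted list: [-14, -12, 4, 7, 13, 16, 18, 20, 34]
New median = 13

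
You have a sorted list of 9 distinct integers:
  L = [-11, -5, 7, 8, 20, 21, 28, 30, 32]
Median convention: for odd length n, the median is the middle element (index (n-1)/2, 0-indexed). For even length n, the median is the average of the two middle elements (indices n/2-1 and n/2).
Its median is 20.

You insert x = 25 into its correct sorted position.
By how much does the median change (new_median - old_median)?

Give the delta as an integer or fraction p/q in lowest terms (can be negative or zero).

Old median = 20
After inserting x = 25: new sorted = [-11, -5, 7, 8, 20, 21, 25, 28, 30, 32]
New median = 41/2
Delta = 41/2 - 20 = 1/2

Answer: 1/2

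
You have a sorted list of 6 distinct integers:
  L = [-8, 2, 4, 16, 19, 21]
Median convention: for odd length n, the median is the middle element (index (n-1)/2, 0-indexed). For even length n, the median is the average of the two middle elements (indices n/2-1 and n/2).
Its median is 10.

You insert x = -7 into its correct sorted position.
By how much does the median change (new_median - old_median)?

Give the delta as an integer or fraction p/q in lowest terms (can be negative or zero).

Answer: -6

Derivation:
Old median = 10
After inserting x = -7: new sorted = [-8, -7, 2, 4, 16, 19, 21]
New median = 4
Delta = 4 - 10 = -6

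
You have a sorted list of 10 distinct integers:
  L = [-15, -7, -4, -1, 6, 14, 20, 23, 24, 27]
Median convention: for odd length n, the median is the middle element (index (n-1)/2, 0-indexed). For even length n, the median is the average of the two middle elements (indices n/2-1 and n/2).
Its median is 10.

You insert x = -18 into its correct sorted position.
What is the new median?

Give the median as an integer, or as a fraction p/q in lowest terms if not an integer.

Old list (sorted, length 10): [-15, -7, -4, -1, 6, 14, 20, 23, 24, 27]
Old median = 10
Insert x = -18
Old length even (10). Middle pair: indices 4,5 = 6,14.
New length odd (11). New median = single middle element.
x = -18: 0 elements are < x, 10 elements are > x.
New sorted list: [-18, -15, -7, -4, -1, 6, 14, 20, 23, 24, 27]
New median = 6

Answer: 6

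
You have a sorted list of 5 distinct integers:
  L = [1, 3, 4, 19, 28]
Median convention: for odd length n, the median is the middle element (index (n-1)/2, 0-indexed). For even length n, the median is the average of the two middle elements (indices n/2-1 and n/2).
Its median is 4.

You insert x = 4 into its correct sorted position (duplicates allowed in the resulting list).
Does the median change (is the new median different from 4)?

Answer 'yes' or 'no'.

Answer: no

Derivation:
Old median = 4
Insert x = 4
New median = 4
Changed? no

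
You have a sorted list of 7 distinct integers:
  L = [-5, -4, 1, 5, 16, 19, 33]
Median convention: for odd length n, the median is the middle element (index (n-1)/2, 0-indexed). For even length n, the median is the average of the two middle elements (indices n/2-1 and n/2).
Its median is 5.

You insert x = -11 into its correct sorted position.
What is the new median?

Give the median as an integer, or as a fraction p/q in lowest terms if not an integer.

Answer: 3

Derivation:
Old list (sorted, length 7): [-5, -4, 1, 5, 16, 19, 33]
Old median = 5
Insert x = -11
Old length odd (7). Middle was index 3 = 5.
New length even (8). New median = avg of two middle elements.
x = -11: 0 elements are < x, 7 elements are > x.
New sorted list: [-11, -5, -4, 1, 5, 16, 19, 33]
New median = 3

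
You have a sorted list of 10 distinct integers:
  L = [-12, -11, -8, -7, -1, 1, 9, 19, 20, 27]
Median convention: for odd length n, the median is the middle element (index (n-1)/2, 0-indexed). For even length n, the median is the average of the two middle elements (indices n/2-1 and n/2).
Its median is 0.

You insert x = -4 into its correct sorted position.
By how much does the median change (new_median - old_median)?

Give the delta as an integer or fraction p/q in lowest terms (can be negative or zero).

Answer: -1

Derivation:
Old median = 0
After inserting x = -4: new sorted = [-12, -11, -8, -7, -4, -1, 1, 9, 19, 20, 27]
New median = -1
Delta = -1 - 0 = -1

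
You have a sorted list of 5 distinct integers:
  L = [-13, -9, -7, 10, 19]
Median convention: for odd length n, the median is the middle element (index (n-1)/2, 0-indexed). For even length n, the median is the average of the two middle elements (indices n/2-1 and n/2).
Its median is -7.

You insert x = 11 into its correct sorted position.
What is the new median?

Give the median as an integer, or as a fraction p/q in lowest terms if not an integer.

Old list (sorted, length 5): [-13, -9, -7, 10, 19]
Old median = -7
Insert x = 11
Old length odd (5). Middle was index 2 = -7.
New length even (6). New median = avg of two middle elements.
x = 11: 4 elements are < x, 1 elements are > x.
New sorted list: [-13, -9, -7, 10, 11, 19]
New median = 3/2

Answer: 3/2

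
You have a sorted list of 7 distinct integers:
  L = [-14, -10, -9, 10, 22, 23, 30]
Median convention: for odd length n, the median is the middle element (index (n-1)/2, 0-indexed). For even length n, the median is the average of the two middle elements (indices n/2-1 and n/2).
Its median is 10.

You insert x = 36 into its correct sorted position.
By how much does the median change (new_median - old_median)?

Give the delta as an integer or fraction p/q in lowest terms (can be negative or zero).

Old median = 10
After inserting x = 36: new sorted = [-14, -10, -9, 10, 22, 23, 30, 36]
New median = 16
Delta = 16 - 10 = 6

Answer: 6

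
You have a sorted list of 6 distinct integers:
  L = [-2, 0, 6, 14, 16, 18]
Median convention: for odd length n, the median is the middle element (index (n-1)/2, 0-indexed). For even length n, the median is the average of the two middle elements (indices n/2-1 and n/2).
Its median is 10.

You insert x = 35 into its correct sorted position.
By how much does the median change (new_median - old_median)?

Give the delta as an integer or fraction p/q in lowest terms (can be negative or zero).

Answer: 4

Derivation:
Old median = 10
After inserting x = 35: new sorted = [-2, 0, 6, 14, 16, 18, 35]
New median = 14
Delta = 14 - 10 = 4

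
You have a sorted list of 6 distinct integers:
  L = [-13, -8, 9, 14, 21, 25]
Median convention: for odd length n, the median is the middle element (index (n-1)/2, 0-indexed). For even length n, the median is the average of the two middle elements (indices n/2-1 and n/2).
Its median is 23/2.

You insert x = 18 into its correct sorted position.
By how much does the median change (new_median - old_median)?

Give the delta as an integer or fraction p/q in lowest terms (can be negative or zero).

Old median = 23/2
After inserting x = 18: new sorted = [-13, -8, 9, 14, 18, 21, 25]
New median = 14
Delta = 14 - 23/2 = 5/2

Answer: 5/2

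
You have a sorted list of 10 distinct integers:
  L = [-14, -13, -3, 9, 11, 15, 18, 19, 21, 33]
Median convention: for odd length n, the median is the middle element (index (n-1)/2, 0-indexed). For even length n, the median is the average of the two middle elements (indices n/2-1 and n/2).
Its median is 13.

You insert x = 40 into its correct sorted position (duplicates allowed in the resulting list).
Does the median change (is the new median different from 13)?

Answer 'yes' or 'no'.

Old median = 13
Insert x = 40
New median = 15
Changed? yes

Answer: yes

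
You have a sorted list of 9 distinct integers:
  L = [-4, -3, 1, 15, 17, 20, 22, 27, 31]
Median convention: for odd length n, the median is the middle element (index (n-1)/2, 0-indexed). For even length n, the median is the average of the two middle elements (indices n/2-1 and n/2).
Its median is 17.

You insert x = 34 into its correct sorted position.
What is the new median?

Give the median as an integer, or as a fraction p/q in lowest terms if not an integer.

Old list (sorted, length 9): [-4, -3, 1, 15, 17, 20, 22, 27, 31]
Old median = 17
Insert x = 34
Old length odd (9). Middle was index 4 = 17.
New length even (10). New median = avg of two middle elements.
x = 34: 9 elements are < x, 0 elements are > x.
New sorted list: [-4, -3, 1, 15, 17, 20, 22, 27, 31, 34]
New median = 37/2

Answer: 37/2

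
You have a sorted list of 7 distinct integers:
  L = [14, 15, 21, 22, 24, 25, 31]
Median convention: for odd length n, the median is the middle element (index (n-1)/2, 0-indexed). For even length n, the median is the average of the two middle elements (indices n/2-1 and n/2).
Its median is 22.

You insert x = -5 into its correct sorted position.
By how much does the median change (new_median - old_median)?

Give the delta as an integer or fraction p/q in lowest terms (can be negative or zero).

Answer: -1/2

Derivation:
Old median = 22
After inserting x = -5: new sorted = [-5, 14, 15, 21, 22, 24, 25, 31]
New median = 43/2
Delta = 43/2 - 22 = -1/2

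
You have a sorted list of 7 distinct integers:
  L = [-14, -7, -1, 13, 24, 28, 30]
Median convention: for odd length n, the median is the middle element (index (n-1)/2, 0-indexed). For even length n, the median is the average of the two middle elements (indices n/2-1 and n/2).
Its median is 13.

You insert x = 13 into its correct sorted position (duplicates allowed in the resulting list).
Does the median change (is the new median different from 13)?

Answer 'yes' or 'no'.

Old median = 13
Insert x = 13
New median = 13
Changed? no

Answer: no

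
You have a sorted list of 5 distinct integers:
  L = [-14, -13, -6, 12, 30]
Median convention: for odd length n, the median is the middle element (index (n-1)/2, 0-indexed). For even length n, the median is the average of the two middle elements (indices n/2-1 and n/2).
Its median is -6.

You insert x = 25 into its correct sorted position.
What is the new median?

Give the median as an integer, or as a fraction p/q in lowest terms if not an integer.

Answer: 3

Derivation:
Old list (sorted, length 5): [-14, -13, -6, 12, 30]
Old median = -6
Insert x = 25
Old length odd (5). Middle was index 2 = -6.
New length even (6). New median = avg of two middle elements.
x = 25: 4 elements are < x, 1 elements are > x.
New sorted list: [-14, -13, -6, 12, 25, 30]
New median = 3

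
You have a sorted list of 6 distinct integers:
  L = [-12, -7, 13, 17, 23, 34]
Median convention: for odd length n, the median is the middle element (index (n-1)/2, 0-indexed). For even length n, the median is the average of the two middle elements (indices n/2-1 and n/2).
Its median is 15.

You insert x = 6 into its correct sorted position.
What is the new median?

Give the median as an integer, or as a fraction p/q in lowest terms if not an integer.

Old list (sorted, length 6): [-12, -7, 13, 17, 23, 34]
Old median = 15
Insert x = 6
Old length even (6). Middle pair: indices 2,3 = 13,17.
New length odd (7). New median = single middle element.
x = 6: 2 elements are < x, 4 elements are > x.
New sorted list: [-12, -7, 6, 13, 17, 23, 34]
New median = 13

Answer: 13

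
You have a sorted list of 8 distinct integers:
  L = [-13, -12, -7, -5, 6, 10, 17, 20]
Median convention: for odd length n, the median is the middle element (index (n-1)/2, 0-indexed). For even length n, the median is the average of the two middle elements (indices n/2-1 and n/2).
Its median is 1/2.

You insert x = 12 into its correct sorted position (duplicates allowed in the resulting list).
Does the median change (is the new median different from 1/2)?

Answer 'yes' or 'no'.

Answer: yes

Derivation:
Old median = 1/2
Insert x = 12
New median = 6
Changed? yes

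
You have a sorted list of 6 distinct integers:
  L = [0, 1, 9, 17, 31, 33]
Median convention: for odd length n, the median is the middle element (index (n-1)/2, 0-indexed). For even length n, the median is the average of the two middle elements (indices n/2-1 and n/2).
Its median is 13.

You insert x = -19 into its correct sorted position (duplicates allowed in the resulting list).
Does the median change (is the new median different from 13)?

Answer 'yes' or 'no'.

Old median = 13
Insert x = -19
New median = 9
Changed? yes

Answer: yes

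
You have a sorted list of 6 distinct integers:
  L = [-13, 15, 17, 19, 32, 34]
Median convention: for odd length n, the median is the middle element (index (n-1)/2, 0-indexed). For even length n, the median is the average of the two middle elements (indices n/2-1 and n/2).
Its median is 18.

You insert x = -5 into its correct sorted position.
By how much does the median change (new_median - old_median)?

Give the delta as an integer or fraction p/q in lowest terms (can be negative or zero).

Old median = 18
After inserting x = -5: new sorted = [-13, -5, 15, 17, 19, 32, 34]
New median = 17
Delta = 17 - 18 = -1

Answer: -1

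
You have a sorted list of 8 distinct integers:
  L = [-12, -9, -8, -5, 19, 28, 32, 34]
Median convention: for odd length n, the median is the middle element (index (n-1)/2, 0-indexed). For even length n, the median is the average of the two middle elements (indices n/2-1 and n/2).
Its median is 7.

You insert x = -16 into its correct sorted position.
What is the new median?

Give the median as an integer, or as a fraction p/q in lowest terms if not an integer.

Answer: -5

Derivation:
Old list (sorted, length 8): [-12, -9, -8, -5, 19, 28, 32, 34]
Old median = 7
Insert x = -16
Old length even (8). Middle pair: indices 3,4 = -5,19.
New length odd (9). New median = single middle element.
x = -16: 0 elements are < x, 8 elements are > x.
New sorted list: [-16, -12, -9, -8, -5, 19, 28, 32, 34]
New median = -5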